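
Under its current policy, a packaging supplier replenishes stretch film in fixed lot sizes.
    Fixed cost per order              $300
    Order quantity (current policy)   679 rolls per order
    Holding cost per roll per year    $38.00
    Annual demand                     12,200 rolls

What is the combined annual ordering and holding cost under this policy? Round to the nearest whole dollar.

Annual ordering cost = (D/Q)·S = (12,200/679) × 300 = $5,390.28
Annual holding cost  = (Q/2)·H = (679/2) × 38 = $12,901.00
Total = $5,390.28 + $12,901.00 = $18,291.28

$18,291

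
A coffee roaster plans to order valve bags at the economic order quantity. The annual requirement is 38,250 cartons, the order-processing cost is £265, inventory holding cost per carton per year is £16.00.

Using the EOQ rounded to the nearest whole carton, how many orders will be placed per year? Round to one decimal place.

34.0 orders per year

EOQ = √(2DS/H) = √(2 × 38,250 × 265 / 16)
    = √(1,267,031.25) ≈ 1,125.62 → Q = 1,126
N = D/Q = 38,250/1,126 ≈ 33.970 orders/yr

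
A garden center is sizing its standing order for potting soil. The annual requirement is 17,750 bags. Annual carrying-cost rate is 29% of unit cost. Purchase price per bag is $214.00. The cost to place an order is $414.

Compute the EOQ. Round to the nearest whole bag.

487 bags

Holding cost per bag per year: H = 29% × $214 = $62.0600
Q* = √(2·D·S / H) = √(2·17,750·414 / 62.06) = √236,819.2 ≈ 486.64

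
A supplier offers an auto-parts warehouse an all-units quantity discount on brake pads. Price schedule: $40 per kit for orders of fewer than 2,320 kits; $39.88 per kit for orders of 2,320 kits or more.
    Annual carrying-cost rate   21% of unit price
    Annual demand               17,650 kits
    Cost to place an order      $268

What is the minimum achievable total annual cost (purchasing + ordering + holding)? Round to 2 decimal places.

H₁ = 21%×$40 = $8.4000;  H₂ = 21%×$39.88 = $8.3748
EOQ₁ = √(2×17,650×268/8.4000) = 1,061.24  (< 2,320, feasible at tier 1)
EOQ₂ = √(2×17,650×268/8.3748) = 1,062.84  (< 2,320 → use Q = 2,320 at tier-2 price)
TC(tier 1 (EOQ₁), Q≈1,061.2) = $714,914.45
TC(tier 2, Q≈2,320.0) = $715,635.65
Minimum at tier 1 (EOQ₁): $714,914.45

$714,914.45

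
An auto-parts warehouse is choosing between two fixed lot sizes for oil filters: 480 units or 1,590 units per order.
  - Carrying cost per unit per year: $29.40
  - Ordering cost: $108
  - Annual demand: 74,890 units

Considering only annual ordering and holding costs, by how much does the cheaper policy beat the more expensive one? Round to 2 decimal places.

Annual cost at Q: ordering D·S/Q plus holding Q·H/2.
TC(480) = (74,890/480)×108 + (480/2)×29.4 = $23,906.25
TC(1,590) = (74,890/1,590)×108 + (1,590/2)×29.4 = $28,459.87
Cheaper: Q = 480.  Difference = $4,553.62

$4,553.62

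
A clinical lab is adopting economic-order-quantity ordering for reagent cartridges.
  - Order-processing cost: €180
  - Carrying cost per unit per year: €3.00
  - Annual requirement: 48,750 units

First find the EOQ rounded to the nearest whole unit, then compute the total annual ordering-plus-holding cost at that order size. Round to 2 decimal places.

€7,256.03

2DS/H = 2·48,750·180/3 = 5,850,000.00
EOQ = √5,850,000.00 ≈ 2,418.68 → Q = 2,419 units
Annual ordering cost = (D/Q)·S = (48,750/2,419) × 180 = €3,627.53
Annual holding cost  = (Q/2)·H = (2,419/2) × 3 = €3,628.50
Total = €3,627.53 + €3,628.50 = €7,256.03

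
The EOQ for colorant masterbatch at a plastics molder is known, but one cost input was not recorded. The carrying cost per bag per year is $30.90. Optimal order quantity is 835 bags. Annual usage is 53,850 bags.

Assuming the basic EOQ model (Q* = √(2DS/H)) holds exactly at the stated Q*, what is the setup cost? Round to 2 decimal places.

From Q* = √(2DS/H) ⇒ Q*² = 2DS/H.
S = Q²H / (2D) = 835² × 30.9 / (2 × 53,850) = 200.0395

$200.04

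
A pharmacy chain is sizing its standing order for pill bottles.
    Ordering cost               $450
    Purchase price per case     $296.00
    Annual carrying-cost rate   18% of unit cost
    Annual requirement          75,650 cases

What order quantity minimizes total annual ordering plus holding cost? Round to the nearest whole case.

Holding cost per case per year: H = 18% × $296 = $53.2800
2DS/H = 2·75,650·450/53.28 = 1,277,871.62
EOQ = √1,277,871.62 ≈ 1,130.43

1,130 cases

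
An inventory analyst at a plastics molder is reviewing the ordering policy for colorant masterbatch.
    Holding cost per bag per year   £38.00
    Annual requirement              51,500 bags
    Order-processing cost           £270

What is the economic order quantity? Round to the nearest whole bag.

855 bags

EOQ = √(2DS/H) = √(2 × 51,500 × 270 / 38)
    = √(731,842.11) ≈ 855.48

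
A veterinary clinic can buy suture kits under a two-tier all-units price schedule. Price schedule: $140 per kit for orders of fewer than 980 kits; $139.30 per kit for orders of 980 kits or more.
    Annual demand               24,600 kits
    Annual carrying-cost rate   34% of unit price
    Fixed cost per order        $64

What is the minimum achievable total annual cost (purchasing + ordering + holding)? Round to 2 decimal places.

H₁ = 34%×$140 = $47.6000;  H₂ = 34%×$139.30 = $47.3620
EOQ₁ = √(2×24,600×64/47.6000) = 257.20  (< 980, feasible at tier 1)
EOQ₂ = √(2×24,600×64/47.3620) = 257.84  (< 980 → use Q = 980 at tier-2 price)
TC(tier 1 (EOQ₁), Q≈257.2) = $3,456,242.67
TC(tier 2, Q≈980.0) = $3,451,593.91
Minimum at tier 2: $3,451,593.91

$3,451,593.91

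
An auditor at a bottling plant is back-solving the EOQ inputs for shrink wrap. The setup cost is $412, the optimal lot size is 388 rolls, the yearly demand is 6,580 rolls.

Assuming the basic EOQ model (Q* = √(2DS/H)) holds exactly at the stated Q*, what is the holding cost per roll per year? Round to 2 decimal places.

Since Q* = (2DS/H)^½, squaring gives Q*²·H = 2DS.
H = 2DS / Q² = 2 × 6,580 × 412 / 388² = 36.0155

$36.02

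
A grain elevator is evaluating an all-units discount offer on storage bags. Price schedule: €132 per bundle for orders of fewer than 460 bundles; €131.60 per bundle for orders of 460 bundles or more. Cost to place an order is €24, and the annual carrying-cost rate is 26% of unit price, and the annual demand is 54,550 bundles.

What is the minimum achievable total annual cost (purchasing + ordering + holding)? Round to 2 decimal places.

H₁ = 26%×€132 = €34.3200;  H₂ = 26%×€131.60 = €34.2160
EOQ₁ = √(2×54,550×24/34.3200) = 276.21  (< 460, feasible at tier 1)
EOQ₂ = √(2×54,550×24/34.2160) = 276.63  (< 460 → use Q = 460 at tier-2 price)
TC(tier 1 (EOQ₁), Q≈276.2) = €7,210,079.64
TC(tier 2, Q≈460.0) = €7,189,495.77
Minimum at tier 2: €7,189,495.77

€7,189,495.77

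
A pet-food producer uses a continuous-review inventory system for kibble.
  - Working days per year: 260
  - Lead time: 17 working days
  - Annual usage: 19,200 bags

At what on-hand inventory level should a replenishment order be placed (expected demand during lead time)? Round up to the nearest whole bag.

Daily demand d = 19,200 / 260 = 73.846 bags/day
Demand during lead time = 73.846 × 17 = 1,255.38
Reorder point = 1,255.38 → round up

1,256 bags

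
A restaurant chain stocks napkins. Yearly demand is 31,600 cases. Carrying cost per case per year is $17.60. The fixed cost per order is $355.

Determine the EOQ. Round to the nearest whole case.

2DS/H = 2·31,600·355/17.6 = 1,274,772.73
EOQ = √1,274,772.73 ≈ 1,129.06

1,129 cases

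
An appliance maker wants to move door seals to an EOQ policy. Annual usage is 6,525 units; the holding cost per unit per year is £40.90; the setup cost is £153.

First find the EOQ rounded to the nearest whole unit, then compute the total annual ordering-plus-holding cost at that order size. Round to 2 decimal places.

£9,036.76

Optimal lot size Q* = (2 × 6,525 × £153 / £40.9)^½ ≈ 220.95 → Q = 221 units
Ordering: D/Q × S = 6,525/221 × £153 = £4,517.31
Holding:  Q/2 × H = 221/2 × £40.9 = £4,519.45
Total = £4,517.31 + £4,519.45 = £9,036.76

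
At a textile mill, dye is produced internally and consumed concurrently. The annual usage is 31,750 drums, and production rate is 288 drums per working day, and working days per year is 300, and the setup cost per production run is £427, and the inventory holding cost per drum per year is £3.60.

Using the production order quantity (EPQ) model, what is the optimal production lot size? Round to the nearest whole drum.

d = 31,750/300 = 105.8333 drums/day;  effective holding cost H(1 − d/p) = 3.6·(1 − 105.8333/288) = 2.27708
Q* = √(2DS / H_eff) = √(2·31,750·427 / 2.27708) ≈ 3,450.73

3,451 drums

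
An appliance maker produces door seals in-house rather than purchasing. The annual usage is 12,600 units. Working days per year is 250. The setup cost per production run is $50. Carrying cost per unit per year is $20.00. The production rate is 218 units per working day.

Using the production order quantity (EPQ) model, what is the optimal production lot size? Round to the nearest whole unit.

d = 12,600/250 = 50.4000 units/day;  effective holding cost H(1 − d/p) = 20·(1 − 50.4000/218) = 15.37615
Q* = √(2DS / H_eff) = √(2·12,600·50 / 15.37615) ≈ 286.26

286 units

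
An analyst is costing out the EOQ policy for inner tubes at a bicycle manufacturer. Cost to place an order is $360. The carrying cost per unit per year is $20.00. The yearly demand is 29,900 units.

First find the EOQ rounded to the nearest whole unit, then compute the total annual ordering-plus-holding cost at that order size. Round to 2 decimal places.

2DS/H = 2·29,900·360/20 = 1,076,400.00
EOQ = √1,076,400.00 ≈ 1,037.50 → Q = 1,037 units
Orders/yr = 29,900/1,037 = 28.833; ordering cost = 28.833 × $360 = $10,379.94
Average inventory = 1,037/2 = 518.5; holding cost = 518.5 × $20 = $10,370.00
Total = $10,379.94 + $10,370.00 = $20,749.94

$20,749.94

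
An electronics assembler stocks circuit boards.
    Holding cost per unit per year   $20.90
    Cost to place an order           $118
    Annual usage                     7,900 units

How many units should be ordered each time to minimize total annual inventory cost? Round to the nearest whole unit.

2DS/H = 2·7,900·118/20.9 = 89,205.74
EOQ = √89,205.74 ≈ 298.67

299 units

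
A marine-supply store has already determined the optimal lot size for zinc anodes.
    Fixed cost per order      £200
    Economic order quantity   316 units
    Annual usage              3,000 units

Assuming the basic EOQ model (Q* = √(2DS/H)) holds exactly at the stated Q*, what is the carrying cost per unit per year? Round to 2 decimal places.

£12.02

From Q* = √(2DS/H) ⇒ Q*² = 2DS/H.
H = 2DS / Q² = 2 × 3,000 × 200 / 316² = 12.0173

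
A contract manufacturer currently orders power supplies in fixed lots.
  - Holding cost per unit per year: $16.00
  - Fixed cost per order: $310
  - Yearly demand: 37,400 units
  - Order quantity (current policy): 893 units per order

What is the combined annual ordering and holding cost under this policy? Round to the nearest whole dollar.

Orders/yr = 37,400/893 = 41.881; ordering cost = 41.881 × $310 = $12,983.20
Average inventory = 893/2 = 446.5; holding cost = 446.5 × $16 = $7,144.00
Total = $12,983.20 + $7,144.00 = $20,127.20

$20,127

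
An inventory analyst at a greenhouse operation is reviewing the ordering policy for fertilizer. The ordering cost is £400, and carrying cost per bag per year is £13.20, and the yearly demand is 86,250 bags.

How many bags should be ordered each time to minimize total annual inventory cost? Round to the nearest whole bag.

Optimal lot size Q* = (2 × 86,250 × £400 / £13.2)^½ ≈ 2,286.32

2,286 bags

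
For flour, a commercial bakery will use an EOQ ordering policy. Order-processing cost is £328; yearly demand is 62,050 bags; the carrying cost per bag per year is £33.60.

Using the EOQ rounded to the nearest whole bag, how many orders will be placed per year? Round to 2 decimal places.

56.36 orders per year

Q* = √(2·D·S / H) = √(2·62,050·328 / 33.6) = √1,211,452.4 ≈ 1,100.66 → Q = 1,101
Orders per year = D/Q = 62,050 / 1,101 = 56.358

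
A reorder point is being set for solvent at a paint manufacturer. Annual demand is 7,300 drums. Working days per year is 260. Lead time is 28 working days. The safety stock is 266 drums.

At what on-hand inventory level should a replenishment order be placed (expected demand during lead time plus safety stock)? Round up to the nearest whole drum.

1,053 drums

Daily demand d = 7,300 / 260 = 28.077 drums/day
Demand during lead time = 28.077 × 28 = 786.15
Reorder point = 786.15 + 266 = 1,052.15 → round up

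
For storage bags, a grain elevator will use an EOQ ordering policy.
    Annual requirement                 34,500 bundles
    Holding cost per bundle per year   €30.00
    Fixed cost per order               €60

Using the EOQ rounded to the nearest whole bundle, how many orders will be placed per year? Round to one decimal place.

93.0 orders per year

EOQ = √(2DS/H) = √(2 × 34,500 × 60 / 30)
    = √(138,000.00) ≈ 371.48 → Q = 371
N = D/Q = 34,500/371 ≈ 92.992 orders/yr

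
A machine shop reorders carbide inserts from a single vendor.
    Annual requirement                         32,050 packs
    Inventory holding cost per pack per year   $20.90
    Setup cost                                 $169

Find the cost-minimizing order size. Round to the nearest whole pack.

720 packs

EOQ = √(2DS/H) = √(2 × 32,050 × 169 / 20.9)
    = √(518,320.57) ≈ 719.94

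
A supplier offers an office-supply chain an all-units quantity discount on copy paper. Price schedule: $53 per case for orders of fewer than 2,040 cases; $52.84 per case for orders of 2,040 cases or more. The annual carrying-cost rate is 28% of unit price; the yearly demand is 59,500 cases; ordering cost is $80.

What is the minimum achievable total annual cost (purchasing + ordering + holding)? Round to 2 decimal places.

H₁ = 28%×$53 = $14.8400;  H₂ = 28%×$52.84 = $14.7952
EOQ₁ = √(2×59,500×80/14.8400) = 800.94  (< 2,040, feasible at tier 1)
EOQ₂ = √(2×59,500×80/14.7952) = 802.15  (< 2,040 → use Q = 2,040 at tier-2 price)
TC(tier 1 (EOQ₁), Q≈800.9) = $3,165,385.99
TC(tier 2, Q≈2,040.0) = $3,161,404.44
Minimum at tier 2: $3,161,404.44

$3,161,404.44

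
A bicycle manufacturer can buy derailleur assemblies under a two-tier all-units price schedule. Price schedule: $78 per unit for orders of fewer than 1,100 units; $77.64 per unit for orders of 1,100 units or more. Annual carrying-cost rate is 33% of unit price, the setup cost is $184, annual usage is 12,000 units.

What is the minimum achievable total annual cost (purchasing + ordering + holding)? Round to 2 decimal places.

$946,661.51

H₁ = 33%×$78 = $25.7400;  H₂ = 33%×$77.64 = $25.6212
EOQ₁ = √(2×12,000×184/25.7400) = 414.20  (< 1,100, feasible at tier 1)
EOQ₂ = √(2×12,000×184/25.6212) = 415.16  (< 1,100 → use Q = 1,100 at tier-2 price)
TC(tier 1 (EOQ₁), Q≈414.2) = $946,661.51
TC(tier 2, Q≈1,100.0) = $947,778.93
Minimum at tier 1 (EOQ₁): $946,661.51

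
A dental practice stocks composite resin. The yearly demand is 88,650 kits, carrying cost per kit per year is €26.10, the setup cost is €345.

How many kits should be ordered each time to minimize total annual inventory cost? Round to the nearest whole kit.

EOQ = √(2DS/H) = √(2 × 88,650 × 345 / 26.1)
    = √(2,343,620.69) ≈ 1,530.89

1,531 kits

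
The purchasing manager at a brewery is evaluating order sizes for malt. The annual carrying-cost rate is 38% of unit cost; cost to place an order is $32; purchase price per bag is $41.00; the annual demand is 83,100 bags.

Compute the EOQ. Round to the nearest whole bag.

584 bags

Carrying cost H = $41 × 38% = $15.5800/bag/yr
Optimal lot size Q* = (2 × 83,100 × $32 / $15.58)^½ ≈ 584.26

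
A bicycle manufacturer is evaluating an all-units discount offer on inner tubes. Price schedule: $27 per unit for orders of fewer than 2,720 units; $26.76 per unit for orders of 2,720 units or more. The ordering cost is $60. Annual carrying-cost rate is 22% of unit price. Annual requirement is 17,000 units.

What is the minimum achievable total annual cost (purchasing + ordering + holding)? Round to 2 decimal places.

$462,481.03

H₁ = 22%×$27 = $5.9400;  H₂ = 22%×$26.76 = $5.8872
EOQ₁ = √(2×17,000×60/5.9400) = 586.03  (< 2,720, feasible at tier 1)
EOQ₂ = √(2×17,000×60/5.8872) = 588.65  (< 2,720 → use Q = 2,720 at tier-2 price)
TC(tier 1 (EOQ₁), Q≈586.0) = $462,481.03
TC(tier 2, Q≈2,720.0) = $463,301.59
Minimum at tier 1 (EOQ₁): $462,481.03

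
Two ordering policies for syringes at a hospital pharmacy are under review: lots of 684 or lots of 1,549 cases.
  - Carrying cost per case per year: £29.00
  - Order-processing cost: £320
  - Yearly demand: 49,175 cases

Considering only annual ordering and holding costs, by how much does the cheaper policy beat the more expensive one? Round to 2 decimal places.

£304.54

Annual cost at Q: ordering D·S/Q plus holding Q·H/2.
TC(684) = (49,175/684)×320 + (684/2)×29 = £32,923.85
TC(1,549) = (49,175/1,549)×320 + (1,549/2)×29 = £32,619.31
Cheaper: Q = 1,549.  Difference = £304.54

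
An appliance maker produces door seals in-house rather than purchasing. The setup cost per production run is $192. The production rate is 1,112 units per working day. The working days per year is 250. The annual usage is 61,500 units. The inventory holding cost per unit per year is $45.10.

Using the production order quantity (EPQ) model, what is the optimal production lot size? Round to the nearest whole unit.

820 units

Daily demand d = 61,500/250 = 246.000; p = 1112; 1 − d/p = 0.77878
EPQ = √(2DS / (H(1 − d/p)))
    = √(2 × 61,500 × 192 / (45.1 × 0.77878)) ≈ 819.99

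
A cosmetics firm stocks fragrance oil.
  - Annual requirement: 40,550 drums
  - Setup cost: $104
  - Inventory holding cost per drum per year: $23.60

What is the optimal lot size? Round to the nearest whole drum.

598 drums

Optimal lot size Q* = (2 × 40,550 × $104 / $23.6)^½ ≈ 597.82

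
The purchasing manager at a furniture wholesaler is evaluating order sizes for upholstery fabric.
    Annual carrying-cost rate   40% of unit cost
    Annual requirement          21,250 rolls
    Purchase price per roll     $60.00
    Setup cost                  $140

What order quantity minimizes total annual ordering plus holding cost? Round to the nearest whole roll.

498 rolls

Holding cost per roll per year: H = 40% × $60 = $24.0000
EOQ = √(2DS/H) = √(2 × 21,250 × 140 / 24)
    = √(247,916.67) ≈ 497.91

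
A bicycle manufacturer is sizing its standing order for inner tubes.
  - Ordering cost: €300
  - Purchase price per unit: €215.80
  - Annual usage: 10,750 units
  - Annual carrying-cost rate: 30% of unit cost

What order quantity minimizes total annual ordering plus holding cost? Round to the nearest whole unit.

316 units

Carrying cost H = €215.8 × 30% = €64.7400/unit/yr
Optimal lot size Q* = (2 × 10,750 × €300 / €64.74)^½ ≈ 315.64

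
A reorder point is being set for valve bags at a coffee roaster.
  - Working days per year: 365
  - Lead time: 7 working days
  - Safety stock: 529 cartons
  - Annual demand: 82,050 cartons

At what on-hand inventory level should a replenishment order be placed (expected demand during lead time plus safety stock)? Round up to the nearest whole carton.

Daily demand d = 82,050 / 365 = 224.795 cartons/day
Demand during lead time = 224.795 × 7 = 1,573.56
Reorder point = 1,573.56 + 529 = 2,102.56 → round up

2,103 cartons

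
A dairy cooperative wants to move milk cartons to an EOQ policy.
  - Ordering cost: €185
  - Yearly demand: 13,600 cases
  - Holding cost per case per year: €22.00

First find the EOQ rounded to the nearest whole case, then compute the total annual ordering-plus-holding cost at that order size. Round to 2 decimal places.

2DS/H = 2·13,600·185/22 = 228,727.27
EOQ = √228,727.27 ≈ 478.25 → Q = 478 cases
Annual ordering cost = (D/Q)·S = (13,600/478) × 185 = €5,263.60
Annual holding cost  = (Q/2)·H = (478/2) × 22 = €5,258.00
Total = €5,263.60 + €5,258.00 = €10,521.60

€10,521.60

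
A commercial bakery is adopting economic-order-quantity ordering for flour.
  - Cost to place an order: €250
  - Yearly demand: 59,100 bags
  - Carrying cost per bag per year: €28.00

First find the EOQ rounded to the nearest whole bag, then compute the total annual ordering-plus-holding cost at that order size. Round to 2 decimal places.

€28,764.56

EOQ = √(2DS/H) = √(2 × 59,100 × 250 / 28)
    = √(1,055,357.14) ≈ 1,027.31 → Q = 1,027 bags
Ordering: D/Q × S = 59,100/1,027 × €250 = €14,386.56
Holding:  Q/2 × H = 1,027/2 × €28 = €14,378.00
Total = €14,386.56 + €14,378.00 = €28,764.56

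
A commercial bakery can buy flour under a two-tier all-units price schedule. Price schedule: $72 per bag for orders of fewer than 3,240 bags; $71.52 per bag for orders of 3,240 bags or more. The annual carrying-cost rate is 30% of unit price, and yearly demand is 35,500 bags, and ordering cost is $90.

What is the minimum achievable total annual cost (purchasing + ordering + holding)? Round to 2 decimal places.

H₁ = 30%×$72 = $21.6000;  H₂ = 30%×$71.52 = $21.4560
EOQ₁ = √(2×35,500×90/21.6000) = 543.91  (< 3,240, feasible at tier 1)
EOQ₂ = √(2×35,500×90/21.4560) = 545.73  (< 3,240 → use Q = 3,240 at tier-2 price)
TC(tier 1 (EOQ₁), Q≈543.9) = $2,567,748.36
TC(tier 2, Q≈3,240.0) = $2,574,704.83
Minimum at tier 1 (EOQ₁): $2,567,748.36

$2,567,748.36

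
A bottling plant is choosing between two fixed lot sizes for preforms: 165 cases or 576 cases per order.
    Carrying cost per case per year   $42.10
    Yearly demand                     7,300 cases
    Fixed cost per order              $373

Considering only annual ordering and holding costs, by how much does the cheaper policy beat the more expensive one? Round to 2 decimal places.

Annual cost at Q: ordering D·S/Q plus holding Q·H/2.
TC(165) = (7,300/165)×373 + (165/2)×42.1 = $19,975.67
TC(576) = (7,300/576)×373 + (576/2)×42.1 = $16,852.06
Lots of 576 are cheaper by $3,123.62.

$3,123.62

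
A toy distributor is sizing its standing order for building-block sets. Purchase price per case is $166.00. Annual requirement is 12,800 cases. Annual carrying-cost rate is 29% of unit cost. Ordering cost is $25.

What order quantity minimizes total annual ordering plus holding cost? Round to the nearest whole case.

115 cases

Holding cost per case per year: H = 29% × $166 = $48.1400
2DS/H = 2·12,800·25/48.14 = 13,294.56
EOQ = √13,294.56 ≈ 115.30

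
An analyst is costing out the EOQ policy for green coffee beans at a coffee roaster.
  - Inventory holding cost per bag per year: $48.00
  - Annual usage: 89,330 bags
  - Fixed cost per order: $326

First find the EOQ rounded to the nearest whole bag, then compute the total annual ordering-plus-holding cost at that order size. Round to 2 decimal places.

$52,874.12

2DS/H = 2·89,330·326/48 = 1,213,399.17
EOQ = √1,213,399.17 ≈ 1,101.54 → Q = 1,102 bags
Orders/yr = 89,330/1,102 = 81.062; ordering cost = 81.062 × $326 = $26,426.12
Average inventory = 1,102/2 = 551; holding cost = 551 × $48 = $26,448.00
Total = $26,426.12 + $26,448.00 = $52,874.12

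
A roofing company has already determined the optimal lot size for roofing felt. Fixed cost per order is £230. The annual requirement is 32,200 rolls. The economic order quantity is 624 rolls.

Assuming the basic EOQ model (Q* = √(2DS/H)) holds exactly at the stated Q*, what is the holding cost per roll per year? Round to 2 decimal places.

£38.04

EOQ relation: Q² = 2DS/H, so rearrange for the unknown.
H = 2DS / Q² = 2 × 32,200 × 230 / 624² = 38.0404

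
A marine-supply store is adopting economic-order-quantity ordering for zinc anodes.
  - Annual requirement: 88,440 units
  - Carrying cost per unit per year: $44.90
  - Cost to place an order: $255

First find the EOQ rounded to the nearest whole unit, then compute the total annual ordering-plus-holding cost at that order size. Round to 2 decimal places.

$45,002.09

Optimal lot size Q* = (2 × 88,440 × $255 / $44.9)^½ ≈ 1,002.27 → Q = 1,002 units
Annual ordering cost = (D/Q)·S = (88,440/1,002) × 255 = $22,507.19
Annual holding cost  = (Q/2)·H = (1,002/2) × 44.9 = $22,494.90
Total = $22,507.19 + $22,494.90 = $45,002.09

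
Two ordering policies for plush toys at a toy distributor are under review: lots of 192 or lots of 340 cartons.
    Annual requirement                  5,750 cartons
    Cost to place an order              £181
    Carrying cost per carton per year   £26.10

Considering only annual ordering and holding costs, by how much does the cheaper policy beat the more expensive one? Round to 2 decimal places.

Annual cost at Q: ordering D·S/Q plus holding Q·H/2.
TC(192) = (5,750/192)×181 + (192/2)×26.1 = £7,926.17
TC(340) = (5,750/340)×181 + (340/2)×26.1 = £7,498.03
Cheaper: Q = 340.  Difference = £428.14

£428.14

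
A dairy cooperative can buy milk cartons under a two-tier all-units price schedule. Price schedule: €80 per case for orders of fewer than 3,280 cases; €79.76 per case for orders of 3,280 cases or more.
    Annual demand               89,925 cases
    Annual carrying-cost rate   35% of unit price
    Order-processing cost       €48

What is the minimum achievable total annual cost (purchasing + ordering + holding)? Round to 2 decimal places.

H₁ = 35%×€80 = €28.0000;  H₂ = 35%×€79.76 = €27.9160
EOQ₁ = √(2×89,925×48/28.0000) = 555.26  (< 3,280, feasible at tier 1)
EOQ₂ = √(2×89,925×48/27.9160) = 556.10  (< 3,280 → use Q = 3,280 at tier-2 price)
TC(tier 1 (EOQ₁), Q≈555.3) = €7,209,547.30
TC(tier 2, Q≈3,280.0) = €7,219,516.22
Minimum at tier 1 (EOQ₁): €7,209,547.30

€7,209,547.30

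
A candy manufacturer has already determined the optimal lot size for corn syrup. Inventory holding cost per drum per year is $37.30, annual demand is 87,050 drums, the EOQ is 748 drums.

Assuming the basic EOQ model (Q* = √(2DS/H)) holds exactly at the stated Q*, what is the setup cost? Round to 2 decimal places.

From Q* = √(2DS/H) ⇒ Q*² = 2DS/H.
S = Q²H / (2D) = 748² × 37.3 / (2 × 87,050) = 119.8708

$119.87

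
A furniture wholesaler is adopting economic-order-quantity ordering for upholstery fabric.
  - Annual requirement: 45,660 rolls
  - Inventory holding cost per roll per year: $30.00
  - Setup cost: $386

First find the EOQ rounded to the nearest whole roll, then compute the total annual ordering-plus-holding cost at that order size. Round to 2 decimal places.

$32,519.00

EOQ = √(2DS/H) = √(2 × 45,660 × 386 / 30)
    = √(1,174,984.00) ≈ 1,083.97 → Q = 1,084 rolls
Ordering: D/Q × S = 45,660/1,084 × $386 = $16,259.00
Holding:  Q/2 × H = 1,084/2 × $30 = $16,260.00
Total = $16,259.00 + $16,260.00 = $32,519.00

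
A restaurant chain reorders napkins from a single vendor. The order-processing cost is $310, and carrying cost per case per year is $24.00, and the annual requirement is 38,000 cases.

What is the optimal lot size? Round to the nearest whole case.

991 cases

Optimal lot size Q* = (2 × 38,000 × $310 / $24)^½ ≈ 990.79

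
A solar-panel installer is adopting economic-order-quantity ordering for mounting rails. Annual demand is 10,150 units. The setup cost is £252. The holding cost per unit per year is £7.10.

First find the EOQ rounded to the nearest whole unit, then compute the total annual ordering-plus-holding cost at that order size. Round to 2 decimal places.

Optimal lot size Q* = (2 × 10,150 × £252 / £7.1)^½ ≈ 848.83 → Q = 849 units
Orders/yr = 10,150/849 = 11.955; ordering cost = 11.955 × £252 = £3,012.72
Average inventory = 849/2 = 424.5; holding cost = 424.5 × £7.1 = £3,013.95
Total = £3,012.72 + £3,013.95 = £6,026.67

£6,026.67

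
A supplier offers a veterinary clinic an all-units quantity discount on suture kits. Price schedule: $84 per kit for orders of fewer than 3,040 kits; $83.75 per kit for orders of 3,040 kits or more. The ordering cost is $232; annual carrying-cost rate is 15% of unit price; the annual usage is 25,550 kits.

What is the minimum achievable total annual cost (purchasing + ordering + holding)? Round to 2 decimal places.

H₁ = 15%×$84 = $12.6000;  H₂ = 15%×$83.75 = $12.5625
EOQ₁ = √(2×25,550×232/12.6000) = 969.99  (< 3,040, feasible at tier 1)
EOQ₂ = √(2×25,550×232/12.5625) = 971.44  (< 3,040 → use Q = 3,040 at tier-2 price)
TC(tier 1 (EOQ₁), Q≈970.0) = $2,158,421.93
TC(tier 2, Q≈3,040.0) = $2,160,857.37
Minimum at tier 1 (EOQ₁): $2,158,421.93

$2,158,421.93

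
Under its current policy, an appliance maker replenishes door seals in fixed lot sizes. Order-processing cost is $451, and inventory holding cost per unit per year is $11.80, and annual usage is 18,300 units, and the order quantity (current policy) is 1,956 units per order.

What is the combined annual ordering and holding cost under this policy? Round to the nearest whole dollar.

$15,760

Ordering: D/Q × S = 18,300/1,956 × $451 = $4,219.48
Holding:  Q/2 × H = 1,956/2 × $11.8 = $11,540.40
Total = $4,219.48 + $11,540.40 = $15,759.88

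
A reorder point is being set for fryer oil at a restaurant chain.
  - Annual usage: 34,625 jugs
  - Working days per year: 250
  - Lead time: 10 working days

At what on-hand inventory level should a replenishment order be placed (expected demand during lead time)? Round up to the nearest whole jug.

Daily demand d = 34,625 / 250 = 138.500 jugs/day
Demand during lead time = 138.500 × 10 = 1,385.00
Reorder point = 1,385.00 → round up

1,385 jugs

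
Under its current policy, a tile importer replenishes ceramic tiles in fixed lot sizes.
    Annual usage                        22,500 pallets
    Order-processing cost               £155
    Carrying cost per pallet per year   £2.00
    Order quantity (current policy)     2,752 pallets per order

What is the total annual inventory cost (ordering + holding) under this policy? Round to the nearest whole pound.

£4,019

Annual ordering cost = (D/Q)·S = (22,500/2,752) × 155 = £1,267.26
Annual holding cost  = (Q/2)·H = (2,752/2) × 2 = £2,752.00
Total = £1,267.26 + £2,752.00 = £4,019.26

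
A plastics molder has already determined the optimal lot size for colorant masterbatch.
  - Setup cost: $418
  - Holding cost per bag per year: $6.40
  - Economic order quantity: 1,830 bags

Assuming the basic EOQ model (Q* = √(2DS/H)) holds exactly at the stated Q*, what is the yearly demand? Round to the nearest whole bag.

25,638 bags per year

From Q* = √(2DS/H) ⇒ Q*² = 2DS/H.
D = Q²H / (2S) = 1,830² × 6.4 / (2 × 418) = 25,637.51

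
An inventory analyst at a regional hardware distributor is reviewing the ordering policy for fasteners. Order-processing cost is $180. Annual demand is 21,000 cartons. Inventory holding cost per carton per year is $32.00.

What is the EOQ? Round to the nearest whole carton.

486 cartons

Q* = √(2·D·S / H) = √(2·21,000·180 / 32) = √236,250.0 ≈ 486.06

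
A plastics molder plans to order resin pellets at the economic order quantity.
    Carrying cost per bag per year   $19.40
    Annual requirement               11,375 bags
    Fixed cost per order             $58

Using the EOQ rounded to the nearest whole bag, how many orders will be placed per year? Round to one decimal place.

43.6 orders per year

Q* = √(2·D·S / H) = √(2·11,375·58 / 19.4) = √68,015.5 ≈ 260.80 → Q = 261
Orders per year = D/Q = 11,375 / 261 = 43.582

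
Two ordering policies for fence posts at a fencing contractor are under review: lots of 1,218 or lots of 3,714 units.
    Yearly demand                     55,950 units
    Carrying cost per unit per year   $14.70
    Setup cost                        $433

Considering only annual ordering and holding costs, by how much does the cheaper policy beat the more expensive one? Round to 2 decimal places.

Annual cost at Q: ordering D·S/Q plus holding Q·H/2.
TC(1,218) = (55,950/1,218)×433 + (1,218/2)×14.7 = $28,842.57
TC(3,714) = (55,950/3,714)×433 + (3,714/2)×14.7 = $33,820.88
|ΔTC| = |$28,842.57 − $33,820.88| = $4,978.31

$4,978.31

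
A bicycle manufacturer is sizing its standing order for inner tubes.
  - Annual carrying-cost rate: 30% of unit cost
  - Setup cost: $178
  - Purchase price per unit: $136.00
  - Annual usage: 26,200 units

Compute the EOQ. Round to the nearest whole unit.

478 units

Holding cost per unit per year: H = 30% × $136 = $40.8000
Optimal lot size Q* = (2 × 26,200 × $178 / $40.8)^½ ≈ 478.13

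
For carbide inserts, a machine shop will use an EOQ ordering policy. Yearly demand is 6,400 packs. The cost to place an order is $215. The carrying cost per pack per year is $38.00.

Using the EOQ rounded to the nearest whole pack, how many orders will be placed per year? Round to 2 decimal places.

23.79 orders per year

Q* = √(2·D·S / H) = √(2·6,400·215 / 38) = √72,421.1 ≈ 269.11 → Q = 269
Orders per year = D/Q = 6,400 / 269 = 23.792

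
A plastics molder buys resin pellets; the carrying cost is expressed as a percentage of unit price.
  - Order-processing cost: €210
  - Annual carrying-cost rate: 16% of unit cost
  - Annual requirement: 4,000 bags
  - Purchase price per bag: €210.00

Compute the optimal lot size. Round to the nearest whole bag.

H = i·C = 0.16 × €210 = €33.6000 per bag-year
Q* = √(2·D·S / H) = √(2·4,000·210 / 33.6) = √50,000.0 ≈ 223.61

224 bags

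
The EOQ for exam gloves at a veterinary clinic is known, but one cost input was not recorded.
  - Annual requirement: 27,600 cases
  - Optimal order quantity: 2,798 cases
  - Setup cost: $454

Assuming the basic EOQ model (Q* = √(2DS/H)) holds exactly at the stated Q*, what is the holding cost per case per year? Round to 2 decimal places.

$3.20

EOQ relation: Q² = 2DS/H, so rearrange for the unknown.
H = 2DS / Q² = 2 × 27,600 × 454 / 2,798² = 3.2011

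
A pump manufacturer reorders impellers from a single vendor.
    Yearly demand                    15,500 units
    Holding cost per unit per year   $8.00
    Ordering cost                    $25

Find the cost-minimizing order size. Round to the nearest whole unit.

311 units

2DS/H = 2·15,500·25/8 = 96,875.00
EOQ = √96,875.00 ≈ 311.25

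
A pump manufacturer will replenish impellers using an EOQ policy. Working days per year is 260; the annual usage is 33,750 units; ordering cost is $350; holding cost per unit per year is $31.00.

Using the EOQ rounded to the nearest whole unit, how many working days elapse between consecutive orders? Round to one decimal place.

6.7 days

Optimal lot size Q* = (2 × 33,750 × $350 / $31)^½ ≈ 872.98 → Q = 873 units
T = Q/D × 260 days = 873/33,750 × 260 = 6.725 days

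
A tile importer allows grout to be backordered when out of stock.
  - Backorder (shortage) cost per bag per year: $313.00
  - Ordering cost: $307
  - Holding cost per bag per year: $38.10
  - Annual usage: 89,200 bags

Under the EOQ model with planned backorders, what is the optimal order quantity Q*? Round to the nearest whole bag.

1,270 bags

Basic EOQ = √(2·89,200·307/38.1) = 1,198.958
Backorder adjustment √((H+b)/b) = √((38.1+313)/313) = 1.0591
Q* = 1,198.958 × 1.0591 ≈ 1,269.84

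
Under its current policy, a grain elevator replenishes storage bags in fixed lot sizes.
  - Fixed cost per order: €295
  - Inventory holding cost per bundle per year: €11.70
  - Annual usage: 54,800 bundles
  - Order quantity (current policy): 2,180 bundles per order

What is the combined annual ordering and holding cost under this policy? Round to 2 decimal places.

Annual ordering cost = (D/Q)·S = (54,800/2,180) × 295 = €7,415.60
Annual holding cost  = (Q/2)·H = (2,180/2) × 11.7 = €12,753.00
Total = €7,415.60 + €12,753.00 = €20,168.60

€20,168.60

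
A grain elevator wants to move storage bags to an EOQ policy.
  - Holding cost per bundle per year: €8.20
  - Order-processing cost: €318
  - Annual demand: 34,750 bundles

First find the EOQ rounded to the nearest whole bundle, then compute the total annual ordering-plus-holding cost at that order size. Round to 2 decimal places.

€13,462.10

2DS/H = 2·34,750·318/8.2 = 2,695,243.90
EOQ = √2,695,243.90 ≈ 1,641.72 → Q = 1,642 bundles
Annual ordering cost = (D/Q)·S = (34,750/1,642) × 318 = €6,729.90
Annual holding cost  = (Q/2)·H = (1,642/2) × 8.2 = €6,732.20
Total = €6,729.90 + €6,732.20 = €13,462.10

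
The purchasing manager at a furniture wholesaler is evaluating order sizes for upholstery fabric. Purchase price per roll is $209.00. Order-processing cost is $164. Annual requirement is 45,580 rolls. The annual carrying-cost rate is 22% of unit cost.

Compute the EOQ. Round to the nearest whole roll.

570 rolls

H = i·C = 0.22 × $209 = $45.9800 per roll-year
2DS/H = 2·45,580·164/45.98 = 325,146.59
EOQ = √325,146.59 ≈ 570.22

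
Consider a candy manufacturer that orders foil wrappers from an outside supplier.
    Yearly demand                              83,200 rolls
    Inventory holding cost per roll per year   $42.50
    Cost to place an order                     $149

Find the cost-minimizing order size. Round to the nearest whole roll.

764 rolls

EOQ = √(2DS/H) = √(2 × 83,200 × 149 / 42.5)
    = √(583,378.82) ≈ 763.79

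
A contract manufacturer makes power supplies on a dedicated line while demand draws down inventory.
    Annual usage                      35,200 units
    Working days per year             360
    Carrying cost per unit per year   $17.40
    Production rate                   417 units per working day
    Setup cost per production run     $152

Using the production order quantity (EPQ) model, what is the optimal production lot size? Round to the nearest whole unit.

Daily demand d = 35,200/360 = 97.778; p = 417; 1 − d/p = 0.76552
EPQ = √(2DS / (H(1 − d/p)))
    = √(2 × 35,200 × 152 / (17.4 × 0.76552)) ≈ 896.30

896 units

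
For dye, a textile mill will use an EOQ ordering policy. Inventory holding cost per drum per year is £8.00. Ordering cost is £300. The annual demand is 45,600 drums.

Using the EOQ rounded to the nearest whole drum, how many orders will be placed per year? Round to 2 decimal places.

Q* = √(2·D·S / H) = √(2·45,600·300 / 8) = √3,420,000.0 ≈ 1,849.32 → Q = 1,849
N = D/Q = 45,600/1,849 ≈ 24.662 orders/yr

24.66 orders per year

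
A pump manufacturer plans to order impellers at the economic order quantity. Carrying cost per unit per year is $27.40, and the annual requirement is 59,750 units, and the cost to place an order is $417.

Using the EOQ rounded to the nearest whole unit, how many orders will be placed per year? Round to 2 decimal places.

EOQ = √(2DS/H) = √(2 × 59,750 × 417 / 27.4)
    = √(1,818,667.88) ≈ 1,348.58 → Q = 1,349
Orders per year = D/Q = 59,750 / 1,349 = 44.292

44.29 orders per year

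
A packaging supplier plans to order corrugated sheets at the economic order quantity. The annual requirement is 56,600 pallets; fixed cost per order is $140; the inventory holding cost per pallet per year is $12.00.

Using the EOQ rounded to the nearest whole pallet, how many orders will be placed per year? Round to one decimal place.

49.3 orders per year

Q* = √(2·D·S / H) = √(2·56,600·140 / 12) = √1,320,666.7 ≈ 1,149.20 → Q = 1,149
N = D/Q = 56,600/1,149 ≈ 49.260 orders/yr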